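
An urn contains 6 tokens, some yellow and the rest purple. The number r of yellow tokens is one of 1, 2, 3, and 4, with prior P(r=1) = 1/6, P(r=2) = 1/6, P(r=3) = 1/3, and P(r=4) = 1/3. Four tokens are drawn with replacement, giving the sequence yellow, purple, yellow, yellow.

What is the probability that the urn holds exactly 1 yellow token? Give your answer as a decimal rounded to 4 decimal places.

Compute the likelihood of the observed sequence for each case: P(data | r = 1) = (1/6)(5/6)(1/6)(1/6) = 0.003858; P(data | r = 2) = (2/6)(4/6)(2/6)(2/6) = 0.024691; P(data | r = 3) = (3/6)(3/6)(3/6)(3/6) = 0.0625; P(data | r = 4) = (4/6)(2/6)(4/6)(4/6) = 0.098765.
Weighting by the prior gives 1/6 · 0.003858 = 0.000643, 1/6 · 0.024691 = 0.0041152, 1/3 · 0.0625 = 0.020833, 1/3 · 0.098765 = 0.032922; with total 0.058513.
So P(r = 1 | data) = (0.000643) / (0.058513) = 0.010989.

0.0110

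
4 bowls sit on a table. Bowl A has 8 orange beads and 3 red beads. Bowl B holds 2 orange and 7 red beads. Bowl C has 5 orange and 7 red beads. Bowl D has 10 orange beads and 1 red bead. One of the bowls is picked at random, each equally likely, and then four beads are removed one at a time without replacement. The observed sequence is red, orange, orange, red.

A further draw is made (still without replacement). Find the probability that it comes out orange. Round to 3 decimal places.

Compute the likelihood of the observed sequence for each case: P(data | bowl A) = (3/11)(8/10)(7/9)(2/8) = 7/165; P(data | bowl B) = (7/9)(2/8)(1/7)(6/6) = 1/36; P(data | bowl C) = (7/12)(5/11)(4/10)(6/9) = 7/99; P(data | bowl D) = (1/11)(10/10)(9/9)(0/8) = 0.
Multiplying each by its prior: 1/4 · 7/165 = 7/660, 1/4 · 1/36 = 1/144, 1/4 · 7/99 = 7/396, 1/4 · 0 = 0; summing to 31/880.
Dividing through by the total gives posterior P(bowl A | data) = 28/93, P(bowl B | data) = 55/279, P(bowl C | data) = 140/279, P(bowl D | data) = 0.
The predictive probability is P(orange next | data) = (6/7)(28/93) + (0)(55/279) + (3/8)(140/279) = 83/186.

0.446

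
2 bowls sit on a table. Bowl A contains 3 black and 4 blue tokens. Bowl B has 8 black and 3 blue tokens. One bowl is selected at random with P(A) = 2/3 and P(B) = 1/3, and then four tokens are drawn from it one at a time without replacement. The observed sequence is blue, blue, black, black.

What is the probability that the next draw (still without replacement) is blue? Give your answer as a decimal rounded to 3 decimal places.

Compute the likelihood of the observed sequence for each case: P(data | bowl A) = (4/7)(3/6)(3/5)(2/4) = 0.085714; P(data | bowl B) = (3/11)(2/10)(8/9)(7/8) = 0.042424.
The prior-weighted likelihoods are 2/3 · 0.085714 = 0.057143, 1/3 · 0.042424 = 0.014141; summing to 0.071284.
Dividing through by the total gives posterior P(bowl A | data) = 0.80162, P(bowl B | data) = 0.19838.
So P(blue next | data) = Σ P(blue next | H) P(H | data) = (2/3)(0.80162) + (1/7)(0.19838) = 0.56275.

0.563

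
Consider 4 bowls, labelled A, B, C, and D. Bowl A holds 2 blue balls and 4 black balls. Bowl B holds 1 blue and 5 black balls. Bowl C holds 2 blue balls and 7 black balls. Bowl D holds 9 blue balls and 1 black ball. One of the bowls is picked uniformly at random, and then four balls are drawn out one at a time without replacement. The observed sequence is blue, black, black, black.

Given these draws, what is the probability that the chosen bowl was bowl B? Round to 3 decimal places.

0.380

Compute the likelihood of the observed sequence for each case: P(data | bowl A) = (2/6)(4/5)(3/4)(2/3) = 2/15; P(data | bowl B) = (1/6)(5/5)(4/4)(3/3) = 1/6; P(data | bowl C) = (2/9)(7/8)(6/7)(5/6) = 5/36; P(data | bowl D) = (9/10)(1/9)(0/8) = 0.
Multiplying each by its prior: 1/4 · 2/15 = 1/30, 1/4 · 1/6 = 1/24, 1/4 · 5/36 = 5/144, 1/4 · 0 = 0; these sum to 79/720.
Therefore the posterior P(bowl B | data) = (1/24) / (79/720) = 30/79.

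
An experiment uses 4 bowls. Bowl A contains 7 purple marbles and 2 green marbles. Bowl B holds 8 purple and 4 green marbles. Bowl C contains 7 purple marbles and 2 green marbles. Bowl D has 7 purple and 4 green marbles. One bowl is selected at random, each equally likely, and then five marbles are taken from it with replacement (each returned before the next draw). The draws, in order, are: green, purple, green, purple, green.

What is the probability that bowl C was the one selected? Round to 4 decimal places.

0.1349

For each hypothesis, P(data | H) works out to: P(data | bowl A) = (2/9)(7/9)(2/9)(7/9)(2/9) = 0.0066386; P(data | bowl B) = (4/12)(8/12)(4/12)(8/12)(4/12) = 0.016461; P(data | bowl C) = (2/9)(7/9)(2/9)(7/9)(2/9) = 0.0066386; P(data | bowl D) = (4/11)(7/11)(4/11)(7/11)(4/11) = 0.019472.
Multiplying each by its prior: 1/4 · 0.0066386 = 0.0016596, 1/4 · 0.016461 = 0.0041152, 1/4 · 0.0066386 = 0.0016596, 1/4 · 0.019472 = 0.004868; summing to 0.012303.
So P(bowl C | data) = (0.0016596) / (0.012303) = 0.1349.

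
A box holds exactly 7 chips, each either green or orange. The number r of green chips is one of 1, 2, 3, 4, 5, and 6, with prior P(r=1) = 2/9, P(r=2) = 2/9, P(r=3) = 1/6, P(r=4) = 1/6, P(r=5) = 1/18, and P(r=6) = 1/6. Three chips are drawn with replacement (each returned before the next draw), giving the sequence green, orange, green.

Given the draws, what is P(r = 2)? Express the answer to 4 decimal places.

Under each hypothesis, the probability of the observed sequence is: P(data | r = 1) = (1/7)(6/7)(1/7) = 0.017493; P(data | r = 2) = (2/7)(5/7)(2/7) = 0.058309; P(data | r = 3) = (3/7)(4/7)(3/7) = 0.10496; P(data | r = 4) = (4/7)(3/7)(4/7) = 0.13994; P(data | r = 5) = (5/7)(2/7)(5/7) = 0.14577; P(data | r = 6) = (6/7)(1/7)(6/7) = 0.10496.
The prior-weighted likelihoods are 2/9 · 0.017493 = 0.0038873, 2/9 · 0.058309 = 0.012958, 1/6 · 0.10496 = 0.017493, 1/6 · 0.13994 = 0.023324, 1/18 · 0.14577 = 0.0080985, 1/6 · 0.10496 = 0.017493; these sum to 0.083252.
Therefore the posterior P(r = 2 | data) = (0.012958) / (0.083252) = 0.15564.

0.1556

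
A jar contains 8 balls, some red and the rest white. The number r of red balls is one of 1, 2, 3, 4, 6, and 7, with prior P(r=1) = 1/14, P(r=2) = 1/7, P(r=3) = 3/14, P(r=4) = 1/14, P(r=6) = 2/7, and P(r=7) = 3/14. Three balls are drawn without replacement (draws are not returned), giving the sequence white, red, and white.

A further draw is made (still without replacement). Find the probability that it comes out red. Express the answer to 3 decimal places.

0.395

For each hypothesis, P(data | H) works out to: P(data | r = 1) = (7/8)(1/7)(6/6) = 1/8; P(data | r = 2) = (6/8)(2/7)(5/6) = 5/28; P(data | r = 3) = (5/8)(3/7)(4/6) = 5/28; P(data | r = 4) = (4/8)(4/7)(3/6) = 1/7; P(data | r = 6) = (2/8)(6/7)(1/6) = 1/28; P(data | r = 7) = (1/8)(7/7)(0/6) = 0.
Weighting by the prior gives 1/14 · 1/8 = 1/112, 1/7 · 5/28 = 5/196, 3/14 · 5/28 = 15/392, 1/14 · 1/7 = 1/98, 2/7 · 1/28 = 1/98, 3/14 · 0 = 0; summing to 73/784.
Dividing through by the total gives posterior P(r = 1 | data) = 7/73, P(r = 2 | data) = 20/73, P(r = 3 | data) = 30/73, P(r = 4 | data) = 8/73, P(r = 6 | data) = 8/73, P(r = 7 | data) = 0.
Averaging over the posterior, P(red next | data) = (0)(7/73) + (1/5)(20/73) + (2/5)(30/73) + (3/5)(8/73) + (1)(8/73) = 144/365.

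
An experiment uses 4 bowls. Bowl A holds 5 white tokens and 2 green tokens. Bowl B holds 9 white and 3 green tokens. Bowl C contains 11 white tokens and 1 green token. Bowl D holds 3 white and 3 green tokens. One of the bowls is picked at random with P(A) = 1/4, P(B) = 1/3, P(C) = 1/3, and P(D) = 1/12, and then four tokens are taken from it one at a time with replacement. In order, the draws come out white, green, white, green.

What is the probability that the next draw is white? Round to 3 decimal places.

Under each hypothesis, the probability of the observed sequence is: P(data | bowl A) = (5/7)(2/7)(5/7)(2/7) = 0.041649; P(data | bowl B) = (9/12)(3/12)(9/12)(3/12) = 0.035156; P(data | bowl C) = (11/12)(1/12)(11/12)(1/12) = 0.0058353; P(data | bowl D) = (3/6)(3/6)(3/6)(3/6) = 0.0625.
Multiplying each by its prior: 1/4 · 0.041649 = 0.010412, 1/3 · 0.035156 = 0.011719, 1/3 · 0.0058353 = 0.0019451, 1/12 · 0.0625 = 0.0052083; these sum to 0.029284.
Normalising, the posterior is P(bowl A | data) = 0.35556, P(bowl B | data) = 0.40017, P(bowl C | data) = 0.06642, P(bowl D | data) = 0.17785.
So P(white next | data) = Σ P(white next | H) P(H | data) = (5/7)(0.35556) + (3/4)(0.40017) + (11/12)(0.06642) + (1/2)(0.17785) = 0.70391.

0.704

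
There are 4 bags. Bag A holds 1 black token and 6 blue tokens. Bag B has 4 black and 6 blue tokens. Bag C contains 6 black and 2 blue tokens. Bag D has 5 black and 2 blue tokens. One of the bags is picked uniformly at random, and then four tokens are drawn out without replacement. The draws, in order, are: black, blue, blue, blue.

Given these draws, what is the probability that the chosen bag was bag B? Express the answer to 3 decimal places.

The likelihood of the observed sequence under each hypothesis: P(data | bag A) = (1/7)(6/6)(5/5)(4/4) = 1/7; P(data | bag B) = (4/10)(6/9)(5/8)(4/7) = 2/21; P(data | bag C) = (6/8)(2/7)(1/6)(0/5) = 0; P(data | bag D) = (5/7)(2/6)(1/5)(0/4) = 0.
The prior-weighted likelihoods are 1/4 · 1/7 = 1/28, 1/4 · 2/21 = 1/42, 1/4 · 0 = 0, 1/4 · 0 = 0; these sum to 5/84.
Therefore the posterior P(bag B | data) = (1/42) / (5/84) = 2/5.

0.400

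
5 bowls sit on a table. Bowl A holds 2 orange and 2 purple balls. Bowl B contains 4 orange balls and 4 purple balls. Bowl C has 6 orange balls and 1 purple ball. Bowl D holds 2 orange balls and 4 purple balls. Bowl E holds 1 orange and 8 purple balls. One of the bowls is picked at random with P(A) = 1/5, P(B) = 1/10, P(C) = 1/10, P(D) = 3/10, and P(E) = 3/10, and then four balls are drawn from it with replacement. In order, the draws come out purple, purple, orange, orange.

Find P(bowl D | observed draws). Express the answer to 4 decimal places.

For each hypothesis, P(data | H) works out to: P(data | bowl A) = (2/4)(2/4)(2/4)(2/4) = 0.0625; P(data | bowl B) = (4/8)(4/8)(4/8)(4/8) = 0.0625; P(data | bowl C) = (1/7)(1/7)(6/7)(6/7) = 0.014994; P(data | bowl D) = (4/6)(4/6)(2/6)(2/6) = 0.049383; P(data | bowl E) = (8/9)(8/9)(1/9)(1/9) = 0.0097546.
Weighting by the prior gives 1/5 · 0.0625 = 0.0125, 1/10 · 0.0625 = 0.00625, 1/10 · 0.014994 = 0.0014994, 3/10 · 0.049383 = 0.014815, 3/10 · 0.0097546 = 0.0029264; summing to 0.037991.
So P(bowl D | data) = (0.014815) / (0.037991) = 0.38996.

0.3900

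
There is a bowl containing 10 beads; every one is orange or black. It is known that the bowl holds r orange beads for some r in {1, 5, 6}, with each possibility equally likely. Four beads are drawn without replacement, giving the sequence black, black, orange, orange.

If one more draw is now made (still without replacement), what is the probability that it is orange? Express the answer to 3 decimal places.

0.579

For each hypothesis, P(data | H) works out to: P(data | r = 1) = (9/10)(8/9)(1/8)(0/7) = 0; P(data | r = 5) = (5/10)(4/9)(5/8)(4/7) = 5/63; P(data | r = 6) = (4/10)(3/9)(6/8)(5/7) = 1/14.
The prior-weighted likelihoods are 1/3 · 0 = 0, 1/3 · 5/63 = 5/189, 1/3 · 1/14 = 1/42; summing to 19/378.
The posterior is then P(r = 1 | data) = 0, P(r = 5 | data) = 10/19, P(r = 6 | data) = 9/19.
So P(orange next | data) = Σ P(orange next | H) P(H | data) = (1/2)(10/19) + (2/3)(9/19) = 11/19.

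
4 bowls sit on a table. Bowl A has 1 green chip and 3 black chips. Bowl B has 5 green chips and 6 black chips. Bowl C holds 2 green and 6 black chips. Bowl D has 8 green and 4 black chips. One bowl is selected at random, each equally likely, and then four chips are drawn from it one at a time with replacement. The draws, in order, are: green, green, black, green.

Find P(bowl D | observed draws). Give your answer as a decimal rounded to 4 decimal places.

0.5695

Under each hypothesis, the probability of the observed sequence is: P(data | bowl A) = (1/4)(1/4)(3/4)(1/4) = 0.011719; P(data | bowl B) = (5/11)(5/11)(6/11)(5/11) = 0.051226; P(data | bowl C) = (2/8)(2/8)(6/8)(2/8) = 0.011719; P(data | bowl D) = (8/12)(8/12)(4/12)(8/12) = 0.098765.
The prior-weighted likelihoods are 1/4 · 0.011719 = 0.0029297, 1/4 · 0.051226 = 0.012807, 1/4 · 0.011719 = 0.0029297, 1/4 · 0.098765 = 0.024691; summing to 0.043357.
Hence P(bowl D | data) = (0.024691) / (0.043357) = 0.56949.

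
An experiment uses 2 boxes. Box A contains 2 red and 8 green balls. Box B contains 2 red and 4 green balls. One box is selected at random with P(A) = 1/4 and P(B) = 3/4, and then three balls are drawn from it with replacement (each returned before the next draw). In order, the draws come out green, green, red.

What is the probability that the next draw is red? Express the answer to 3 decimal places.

The likelihood of the observed sequence under each hypothesis: P(data | box A) = (8/10)(8/10)(2/10) = 0.128; P(data | box B) = (4/6)(4/6)(2/6) = 0.14815.
The prior-weighted likelihoods are 1/4 · 0.128 = 0.032, 3/4 · 0.14815 = 0.11111; summing to 0.14311.
Dividing through by the total gives posterior P(box A | data) = 0.2236, P(box B | data) = 0.7764.
Averaging over the posterior, P(red next | data) = (1/5)(0.2236) + (1/3)(0.7764) = 0.30352.

0.304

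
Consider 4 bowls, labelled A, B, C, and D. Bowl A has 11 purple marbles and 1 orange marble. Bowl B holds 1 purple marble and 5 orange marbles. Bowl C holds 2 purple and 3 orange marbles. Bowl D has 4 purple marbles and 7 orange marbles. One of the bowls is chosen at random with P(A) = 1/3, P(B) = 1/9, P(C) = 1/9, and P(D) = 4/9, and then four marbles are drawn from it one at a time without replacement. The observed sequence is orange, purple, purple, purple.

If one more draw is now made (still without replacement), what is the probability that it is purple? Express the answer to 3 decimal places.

Compute the likelihood of the observed sequence for each case: P(data | bowl A) = (1/12)(11/11)(10/10)(9/9) = 0.083333; P(data | bowl B) = (5/6)(1/5)(0/4) = 0; P(data | bowl C) = (3/5)(2/4)(1/3)(0/2) = 0; P(data | bowl D) = (7/11)(4/10)(3/9)(2/8) = 0.021212.
The prior-weighted likelihoods are 1/3 · 0.083333 = 0.027778, 1/9 · 0 = 0, 1/9 · 0 = 0, 4/9 · 0.021212 = 0.0094276; with total 0.037205.
Normalising, the posterior is P(bowl A | data) = 0.74661, P(bowl B | data) = 0, P(bowl C | data) = 0, P(bowl D | data) = 0.25339.
The predictive probability is P(purple next | data) = (1)(0.74661) + (1/7)(0.25339) = 0.78281.

0.783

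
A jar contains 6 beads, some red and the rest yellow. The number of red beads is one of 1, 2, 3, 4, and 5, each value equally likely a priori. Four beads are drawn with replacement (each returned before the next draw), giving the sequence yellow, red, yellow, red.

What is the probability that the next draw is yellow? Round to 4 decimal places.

Under each hypothesis, the probability of the observed sequence is: P(data | r = 1) = (5/6)(1/6)(5/6)(1/6) = 0.01929; P(data | r = 2) = (4/6)(2/6)(4/6)(2/6) = 0.049383; P(data | r = 3) = (3/6)(3/6)(3/6)(3/6) = 0.0625; P(data | r = 4) = (2/6)(4/6)(2/6)(4/6) = 0.049383; P(data | r = 5) = (1/6)(5/6)(1/6)(5/6) = 0.01929.
The prior-weighted likelihoods are 1/5 · 0.01929 = 0.003858, 1/5 · 0.049383 = 0.0098765, 1/5 · 0.0625 = 0.0125, 1/5 · 0.049383 = 0.0098765, 1/5 · 0.01929 = 0.003858; with total 0.039969.
Dividing through by the total gives posterior P(r = 1 | data) = 0.096525, P(r = 2 | data) = 0.2471, P(r = 3 | data) = 0.31274, P(r = 4 | data) = 0.2471, P(r = 5 | data) = 0.096525.
So P(yellow next | data) = Σ P(yellow next | H) P(H | data) = (5/6)(0.096525) + (2/3)(0.2471) + (1/2)(0.31274) + (1/3)(0.2471) + (1/6)(0.096525) = 0.5.

0.5000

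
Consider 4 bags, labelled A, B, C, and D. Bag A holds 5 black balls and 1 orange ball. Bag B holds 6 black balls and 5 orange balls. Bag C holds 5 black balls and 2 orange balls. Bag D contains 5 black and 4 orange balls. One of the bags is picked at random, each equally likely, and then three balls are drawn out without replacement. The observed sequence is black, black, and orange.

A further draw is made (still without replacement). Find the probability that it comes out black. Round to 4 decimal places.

Under each hypothesis, the probability of the observed sequence is: P(data | bag A) = (5/6)(4/5)(1/4) = 0.16667; P(data | bag B) = (6/11)(5/10)(5/9) = 0.15152; P(data | bag C) = (5/7)(4/6)(2/5) = 0.19048; P(data | bag D) = (5/9)(4/8)(4/7) = 0.15873.
Multiplying each by its prior: 1/4 · 0.16667 = 0.041667, 1/4 · 0.15152 = 0.037879, 1/4 · 0.19048 = 0.047619, 1/4 · 0.15873 = 0.039683; with total 0.16685.
The posterior is then P(bag A | data) = 0.24973, P(bag B | data) = 0.22703, P(bag C | data) = 0.28541, P(bag D | data) = 0.23784.
The predictive probability is P(black next | data) = (1)(0.24973) + (1/2)(0.22703) + (3/4)(0.28541) + (1/2)(0.23784) = 0.69622.

0.6962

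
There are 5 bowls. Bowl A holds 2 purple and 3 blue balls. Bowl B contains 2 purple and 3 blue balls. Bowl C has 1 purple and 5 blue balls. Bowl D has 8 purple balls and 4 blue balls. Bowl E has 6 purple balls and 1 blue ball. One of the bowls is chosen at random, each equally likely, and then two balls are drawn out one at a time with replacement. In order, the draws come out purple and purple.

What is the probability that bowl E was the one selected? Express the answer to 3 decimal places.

0.481

For each hypothesis, P(data | H) works out to: P(data | bowl A) = (2/5)(2/5) = 0.16; P(data | bowl B) = (2/5)(2/5) = 0.16; P(data | bowl C) = (1/6)(1/6) = 0.027778; P(data | bowl D) = (8/12)(8/12) = 0.44444; P(data | bowl E) = (6/7)(6/7) = 0.73469.
Multiplying each by its prior: 1/5 · 0.16 = 0.032, 1/5 · 0.16 = 0.032, 1/5 · 0.027778 = 0.0055556, 1/5 · 0.44444 = 0.088889, 1/5 · 0.73469 = 0.14694; these sum to 0.30538.
Hence P(bowl E | data) = (0.14694) / (0.30538) = 0.48116.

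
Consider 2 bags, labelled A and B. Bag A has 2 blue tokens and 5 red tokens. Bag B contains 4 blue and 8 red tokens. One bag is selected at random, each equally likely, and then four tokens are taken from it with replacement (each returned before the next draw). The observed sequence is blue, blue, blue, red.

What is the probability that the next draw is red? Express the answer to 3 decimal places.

0.686

Under each hypothesis, the probability of the observed sequence is: P(data | bag A) = (2/7)(2/7)(2/7)(5/7) = 0.01666; P(data | bag B) = (4/12)(4/12)(4/12)(8/12) = 0.024691.
Weighting by the prior gives 1/2 · 0.01666 = 0.0083299, 1/2 · 0.024691 = 0.012346; these sum to 0.020676.
The posterior is then P(bag A | data) = 0.40288, P(bag B | data) = 0.59712.
Averaging over the posterior, P(red next | data) = (5/7)(0.40288) + (2/3)(0.59712) = 0.68585.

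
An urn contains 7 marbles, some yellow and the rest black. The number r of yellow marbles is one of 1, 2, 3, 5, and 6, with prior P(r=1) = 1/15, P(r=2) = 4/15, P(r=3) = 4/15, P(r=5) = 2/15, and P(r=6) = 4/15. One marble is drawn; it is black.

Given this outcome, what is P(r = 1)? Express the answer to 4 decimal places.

Compute the likelihood of this draw for each case: P(data | r = 1) = (6/7) = 6/7; P(data | r = 2) = (5/7) = 5/7; P(data | r = 3) = (4/7) = 4/7; P(data | r = 5) = (2/7) = 2/7; P(data | r = 6) = (1/7) = 1/7.
Multiplying each by its prior: 1/15 · 6/7 = 2/35, 4/15 · 5/7 = 4/21, 4/15 · 4/7 = 16/105, 2/15 · 2/7 = 4/105, 4/15 · 1/7 = 4/105; summing to 10/21.
Therefore the posterior P(r = 1 | data) = (2/35) / (10/21) = 3/25.

0.1200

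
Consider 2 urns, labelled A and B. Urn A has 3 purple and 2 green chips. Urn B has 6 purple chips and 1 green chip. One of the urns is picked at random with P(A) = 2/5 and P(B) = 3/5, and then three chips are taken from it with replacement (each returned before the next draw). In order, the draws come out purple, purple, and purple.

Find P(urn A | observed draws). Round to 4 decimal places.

The likelihood of the observed sequence under each hypothesis: P(data | urn A) = (3/5)(3/5)(3/5) = 0.216; P(data | urn B) = (6/7)(6/7)(6/7) = 0.62974.
Weighting by the prior gives 2/5 · 0.216 = 0.0864, 3/5 · 0.62974 = 0.37784; these sum to 0.46424.
Therefore the posterior P(urn A | data) = (0.0864) / (0.46424) = 0.18611.

0.1861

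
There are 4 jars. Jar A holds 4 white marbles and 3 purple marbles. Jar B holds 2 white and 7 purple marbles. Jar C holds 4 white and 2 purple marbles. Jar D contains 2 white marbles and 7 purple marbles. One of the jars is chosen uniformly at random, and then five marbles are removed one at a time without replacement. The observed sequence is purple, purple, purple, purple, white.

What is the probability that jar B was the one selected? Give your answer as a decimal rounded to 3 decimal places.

0.500

Compute the likelihood of the observed sequence for each case: P(data | jar A) = (3/7)(2/6)(1/5)(0/4) = 0; P(data | jar B) = (7/9)(6/8)(5/7)(4/6)(2/5) = 1/9; P(data | jar C) = (2/6)(1/5)(0/4) = 0; P(data | jar D) = (7/9)(6/8)(5/7)(4/6)(2/5) = 1/9.
Weighting by the prior gives 1/4 · 0 = 0, 1/4 · 1/9 = 1/36, 1/4 · 0 = 0, 1/4 · 1/9 = 1/36; these sum to 1/18.
So P(jar B | data) = (1/36) / (1/18) = 1/2.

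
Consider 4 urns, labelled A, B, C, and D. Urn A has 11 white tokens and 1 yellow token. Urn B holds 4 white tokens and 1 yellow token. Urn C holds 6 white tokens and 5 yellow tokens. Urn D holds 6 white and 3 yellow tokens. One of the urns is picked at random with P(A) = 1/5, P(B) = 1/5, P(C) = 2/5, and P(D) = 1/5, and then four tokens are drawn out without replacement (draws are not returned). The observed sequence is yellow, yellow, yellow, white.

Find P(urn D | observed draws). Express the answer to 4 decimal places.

0.1158

Under each hypothesis, the probability of the observed sequence is: P(data | urn A) = (1/12)(0/11) = 0; P(data | urn B) = (1/5)(0/4) = 0; P(data | urn C) = (5/11)(4/10)(3/9)(6/8) = 1/22; P(data | urn D) = (3/9)(2/8)(1/7)(6/6) = 1/84.
The prior-weighted likelihoods are 1/5 · 0 = 0, 1/5 · 0 = 0, 2/5 · 1/22 = 1/55, 1/5 · 1/84 = 1/420; these sum to 19/924.
By Bayes' rule, P(urn D | data) = (1/420) / (19/924) = 11/95.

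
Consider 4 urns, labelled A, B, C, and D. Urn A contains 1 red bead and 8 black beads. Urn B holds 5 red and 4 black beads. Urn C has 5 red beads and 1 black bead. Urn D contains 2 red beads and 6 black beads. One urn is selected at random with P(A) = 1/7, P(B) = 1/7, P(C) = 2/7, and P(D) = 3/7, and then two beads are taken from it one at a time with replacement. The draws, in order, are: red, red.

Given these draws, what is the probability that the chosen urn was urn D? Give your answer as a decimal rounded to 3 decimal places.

0.099

The likelihood of the observed sequence under each hypothesis: P(data | urn A) = (1/9)(1/9) = 0.012346; P(data | urn B) = (5/9)(5/9) = 0.30864; P(data | urn C) = (5/6)(5/6) = 0.69444; P(data | urn D) = (2/8)(2/8) = 0.0625.
Weighting by the prior gives 1/7 · 0.012346 = 0.0017637, 1/7 · 0.30864 = 0.044092, 2/7 · 0.69444 = 0.19841, 3/7 · 0.0625 = 0.026786; with total 0.27105.
Hence P(urn D | data) = (0.026786) / (0.27105) = 0.098821.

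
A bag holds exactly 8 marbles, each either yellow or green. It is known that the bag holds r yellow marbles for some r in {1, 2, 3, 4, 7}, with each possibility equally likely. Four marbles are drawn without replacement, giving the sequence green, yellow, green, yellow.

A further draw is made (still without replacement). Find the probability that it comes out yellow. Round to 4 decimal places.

0.3148

Under each hypothesis, the probability of the observed sequence is: P(data | r = 1) = (7/8)(1/7)(6/6)(0/5) = 0; P(data | r = 2) = (6/8)(2/7)(5/6)(1/5) = 1/28; P(data | r = 3) = (5/8)(3/7)(4/6)(2/5) = 1/14; P(data | r = 4) = (4/8)(4/7)(3/6)(3/5) = 3/35; P(data | r = 7) = (1/8)(7/7)(0/6) = 0.
Weighting by the prior gives 1/5 · 0 = 0, 1/5 · 1/28 = 1/140, 1/5 · 1/14 = 1/70, 1/5 · 3/35 = 3/175, 1/5 · 0 = 0; these sum to 27/700.
Normalising, the posterior is P(r = 1 | data) = 0, P(r = 2 | data) = 5/27, P(r = 3 | data) = 10/27, P(r = 4 | data) = 4/9, P(r = 7 | data) = 0.
The predictive probability is P(yellow next | data) = (0)(5/27) + (1/4)(10/27) + (1/2)(4/9) = 17/54.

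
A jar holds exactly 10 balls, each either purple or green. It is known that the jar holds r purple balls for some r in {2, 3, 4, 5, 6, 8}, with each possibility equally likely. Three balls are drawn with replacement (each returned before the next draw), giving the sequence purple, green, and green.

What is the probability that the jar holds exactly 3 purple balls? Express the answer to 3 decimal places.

Under each hypothesis, the probability of the observed sequence is: P(data | r = 2) = (2/10)(8/10)(8/10) = 0.128; P(data | r = 3) = (3/10)(7/10)(7/10) = 0.147; P(data | r = 4) = (4/10)(6/10)(6/10) = 0.144; P(data | r = 5) = (5/10)(5/10)(5/10) = 0.125; P(data | r = 6) = (6/10)(4/10)(4/10) = 0.096; P(data | r = 8) = (8/10)(2/10)(2/10) = 0.032.
The prior-weighted likelihoods are 1/6 · 0.128 = 0.021333, 1/6 · 0.147 = 0.0245, 1/6 · 0.144 = 0.024, 1/6 · 0.125 = 0.020833, 1/6 · 0.096 = 0.016, 1/6 · 0.032 = 0.0053333; summing to 0.112.
Hence P(r = 3 | data) = (0.0245) / (0.112) = 0.21875.

0.219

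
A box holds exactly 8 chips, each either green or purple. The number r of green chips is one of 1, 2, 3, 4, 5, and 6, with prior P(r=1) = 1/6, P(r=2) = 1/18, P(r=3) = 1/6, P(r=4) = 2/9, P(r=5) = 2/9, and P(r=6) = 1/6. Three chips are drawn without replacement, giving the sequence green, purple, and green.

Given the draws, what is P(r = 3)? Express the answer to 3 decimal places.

0.126

The likelihood of the observed sequence under each hypothesis: P(data | r = 1) = (1/8)(7/7)(0/6) = 0; P(data | r = 2) = (2/8)(6/7)(1/6) = 1/28; P(data | r = 3) = (3/8)(5/7)(2/6) = 5/56; P(data | r = 4) = (4/8)(4/7)(3/6) = 1/7; P(data | r = 5) = (5/8)(3/7)(4/6) = 5/28; P(data | r = 6) = (6/8)(2/7)(5/6) = 5/28.
Multiplying each by its prior: 1/6 · 0 = 0, 1/18 · 1/28 = 1/504, 1/6 · 5/56 = 5/336, 2/9 · 1/7 = 2/63, 2/9 · 5/28 = 5/126, 1/6 · 5/28 = 5/168; with total 17/144.
Therefore the posterior P(r = 3 | data) = (5/336) / (17/144) = 15/119.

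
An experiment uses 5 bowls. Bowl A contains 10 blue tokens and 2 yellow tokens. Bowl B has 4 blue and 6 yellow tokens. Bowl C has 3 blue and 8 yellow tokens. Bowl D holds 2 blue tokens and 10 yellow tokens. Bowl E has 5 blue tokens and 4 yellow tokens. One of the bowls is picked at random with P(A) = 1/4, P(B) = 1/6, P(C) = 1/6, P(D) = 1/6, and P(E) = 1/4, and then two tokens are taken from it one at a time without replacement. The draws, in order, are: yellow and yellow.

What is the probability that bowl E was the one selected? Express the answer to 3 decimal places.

0.139

For each hypothesis, P(data | H) works out to: P(data | bowl A) = (2/12)(1/11) = 0.015152; P(data | bowl B) = (6/10)(5/9) = 0.33333; P(data | bowl C) = (8/11)(7/10) = 0.50909; P(data | bowl D) = (10/12)(9/11) = 0.68182; P(data | bowl E) = (4/9)(3/8) = 0.16667.
Multiplying each by its prior: 1/4 · 0.015152 = 0.0037879, 1/6 · 0.33333 = 0.055556, 1/6 · 0.50909 = 0.084848, 1/6 · 0.68182 = 0.11364, 1/4 · 0.16667 = 0.041667; with total 0.29949.
Hence P(bowl E | data) = (0.041667) / (0.29949) = 0.13912.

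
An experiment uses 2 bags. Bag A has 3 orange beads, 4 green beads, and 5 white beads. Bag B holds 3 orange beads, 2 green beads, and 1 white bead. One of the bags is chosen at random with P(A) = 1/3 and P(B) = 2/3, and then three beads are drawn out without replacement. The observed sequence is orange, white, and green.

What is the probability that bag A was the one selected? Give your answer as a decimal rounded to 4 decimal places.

0.3125

Compute the likelihood of the observed sequence for each case: P(data | bag A) = (3/12)(5/11)(4/10) = 1/22; P(data | bag B) = (3/6)(1/5)(2/4) = 1/20.
Multiplying each by its prior: 1/3 · 1/22 = 1/66, 2/3 · 1/20 = 1/30; these sum to 8/165.
By Bayes' rule, P(bag A | data) = (1/66) / (8/165) = 5/16.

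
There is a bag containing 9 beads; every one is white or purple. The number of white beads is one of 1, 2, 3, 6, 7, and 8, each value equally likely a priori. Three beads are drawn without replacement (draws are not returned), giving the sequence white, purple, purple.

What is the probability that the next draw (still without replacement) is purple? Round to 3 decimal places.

0.686

Under each hypothesis, the probability of the observed sequence is: P(data | r = 1) = (1/9)(8/8)(7/7) = 1/9; P(data | r = 2) = (2/9)(7/8)(6/7) = 1/6; P(data | r = 3) = (3/9)(6/8)(5/7) = 5/28; P(data | r = 6) = (6/9)(3/8)(2/7) = 1/14; P(data | r = 7) = (7/9)(2/8)(1/7) = 1/36; P(data | r = 8) = (8/9)(1/8)(0/7) = 0.
The prior-weighted likelihoods are 1/6 · 1/9 = 1/54, 1/6 · 1/6 = 1/36, 1/6 · 5/28 = 5/168, 1/6 · 1/14 = 1/84, 1/6 · 1/36 = 1/216, 1/6 · 0 = 0; these sum to 5/54.
Dividing through by the total gives posterior P(r = 1 | data) = 1/5, P(r = 2 | data) = 3/10, P(r = 3 | data) = 9/28, P(r = 6 | data) = 9/70, P(r = 7 | data) = 1/20, P(r = 8 | data) = 0.
So P(purple next | data) = Σ P(purple next | H) P(H | data) = (1)(1/5) + (5/6)(3/10) + (2/3)(9/28) + (1/6)(9/70) + (0)(1/20) = 24/35.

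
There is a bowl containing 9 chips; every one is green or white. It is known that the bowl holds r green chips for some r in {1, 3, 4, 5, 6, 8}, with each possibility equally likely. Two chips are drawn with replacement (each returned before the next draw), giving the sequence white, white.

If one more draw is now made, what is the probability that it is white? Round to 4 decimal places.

Compute the likelihood of the observed sequence for each case: P(data | r = 1) = (8/9)(8/9) = 64/81; P(data | r = 3) = (6/9)(6/9) = 4/9; P(data | r = 4) = (5/9)(5/9) = 25/81; P(data | r = 5) = (4/9)(4/9) = 16/81; P(data | r = 6) = (3/9)(3/9) = 1/9; P(data | r = 8) = (1/9)(1/9) = 1/81.
The prior-weighted likelihoods are 1/6 · 64/81 = 32/243, 1/6 · 4/9 = 2/27, 1/6 · 25/81 = 25/486, 1/6 · 16/81 = 8/243, 1/6 · 1/9 = 1/54, 1/6 · 1/81 = 1/486; these sum to 151/486.
Normalising, the posterior is P(r = 1 | data) = 64/151, P(r = 3 | data) = 36/151, P(r = 4 | data) = 25/151, P(r = 5 | data) = 16/151, P(r = 6 | data) = 9/151, P(r = 8 | data) = 1/151.
The predictive probability is P(white next | data) = (8/9)(64/151) + (2/3)(36/151) + (5/9)(25/151) + (4/9)(16/151) + (1/3)(9/151) + (1/9)(1/151) = 105/151.

0.6954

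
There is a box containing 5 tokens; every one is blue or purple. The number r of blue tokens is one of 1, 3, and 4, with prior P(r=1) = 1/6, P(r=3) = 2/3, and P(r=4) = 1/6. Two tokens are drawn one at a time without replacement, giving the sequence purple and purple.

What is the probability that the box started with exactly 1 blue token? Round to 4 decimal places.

Under each hypothesis, the probability of the observed sequence is: P(data | r = 1) = (4/5)(3/4) = 3/5; P(data | r = 3) = (2/5)(1/4) = 1/10; P(data | r = 4) = (1/5)(0/4) = 0.
Multiplying each by its prior: 1/6 · 3/5 = 1/10, 2/3 · 1/10 = 1/15, 1/6 · 0 = 0; summing to 1/6.
So P(r = 1 | data) = (1/10) / (1/6) = 3/5.

0.6000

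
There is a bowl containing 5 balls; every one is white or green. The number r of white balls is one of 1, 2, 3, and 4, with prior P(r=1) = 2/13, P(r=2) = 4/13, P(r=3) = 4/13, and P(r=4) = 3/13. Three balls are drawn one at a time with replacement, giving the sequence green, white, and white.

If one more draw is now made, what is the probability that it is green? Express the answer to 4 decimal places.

0.4182

Under each hypothesis, the probability of the observed sequence is: P(data | r = 1) = (4/5)(1/5)(1/5) = 0.032; P(data | r = 2) = (3/5)(2/5)(2/5) = 0.096; P(data | r = 3) = (2/5)(3/5)(3/5) = 0.144; P(data | r = 4) = (1/5)(4/5)(4/5) = 0.128.
Weighting by the prior gives 2/13 · 0.032 = 0.0049231, 4/13 · 0.096 = 0.029538, 4/13 · 0.144 = 0.044308, 3/13 · 0.128 = 0.029538; these sum to 0.10831.
The posterior is then P(r = 1 | data) = 0.045455, P(r = 2 | data) = 0.27273, P(r = 3 | data) = 0.40909, P(r = 4 | data) = 0.27273.
So P(green next | data) = Σ P(green next | H) P(H | data) = (4/5)(0.045455) + (3/5)(0.27273) + (2/5)(0.40909) + (1/5)(0.27273) = 0.41818.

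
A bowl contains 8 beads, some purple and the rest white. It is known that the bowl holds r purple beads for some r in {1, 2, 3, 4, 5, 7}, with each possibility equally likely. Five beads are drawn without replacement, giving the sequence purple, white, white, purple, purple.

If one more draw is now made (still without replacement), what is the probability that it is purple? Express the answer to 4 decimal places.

0.4375

Compute the likelihood of the observed sequence for each case: P(data | r = 1) = (1/8)(7/7)(6/6)(0/5) = 0; P(data | r = 2) = (2/8)(6/7)(5/6)(1/5)(0/4) = 0; P(data | r = 3) = (3/8)(5/7)(4/6)(2/5)(1/4) = 1/56; P(data | r = 4) = (4/8)(4/7)(3/6)(3/5)(2/4) = 3/70; P(data | r = 5) = (5/8)(3/7)(2/6)(4/5)(3/4) = 3/56; P(data | r = 7) = (7/8)(1/7)(0/6) = 0.
The prior-weighted likelihoods are 1/6 · 0 = 0, 1/6 · 0 = 0, 1/6 · 1/56 = 1/336, 1/6 · 3/70 = 1/140, 1/6 · 3/56 = 1/112, 1/6 · 0 = 0; these sum to 2/105.
Dividing through by the total gives posterior P(r = 1 | data) = 0, P(r = 2 | data) = 0, P(r = 3 | data) = 5/32, P(r = 4 | data) = 3/8, P(r = 5 | data) = 15/32, P(r = 7 | data) = 0.
So P(purple next | data) = Σ P(purple next | H) P(H | data) = (0)(5/32) + (1/3)(3/8) + (2/3)(15/32) = 7/16.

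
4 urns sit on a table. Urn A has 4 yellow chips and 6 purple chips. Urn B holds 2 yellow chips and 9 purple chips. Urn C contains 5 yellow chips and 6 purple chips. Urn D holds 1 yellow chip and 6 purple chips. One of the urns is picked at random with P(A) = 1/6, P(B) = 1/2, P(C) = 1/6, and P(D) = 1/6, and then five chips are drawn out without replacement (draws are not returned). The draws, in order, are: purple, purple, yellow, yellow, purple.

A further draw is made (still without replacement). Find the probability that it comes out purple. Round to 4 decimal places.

Under each hypothesis, the probability of the observed sequence is: P(data | urn A) = (6/10)(5/9)(4/8)(3/7)(4/6) = 1/21; P(data | urn B) = (9/11)(8/10)(2/9)(1/8)(7/7) = 1/55; P(data | urn C) = (6/11)(5/10)(5/9)(4/8)(4/7) = 10/231; P(data | urn D) = (6/7)(5/6)(1/5)(0/4) = 0.
The prior-weighted likelihoods are 1/6 · 1/21 = 1/126, 1/2 · 1/55 = 1/110, 1/6 · 10/231 = 5/693, 1/6 · 0 = 0; summing to 4/165.
The posterior is then P(urn A | data) = 55/168, P(urn B | data) = 3/8, P(urn C | data) = 25/84, P(urn D | data) = 0.
The predictive probability is P(purple next | data) = (3/5)(55/168) + (1)(3/8) + (1/2)(25/84) = 121/168.

0.7202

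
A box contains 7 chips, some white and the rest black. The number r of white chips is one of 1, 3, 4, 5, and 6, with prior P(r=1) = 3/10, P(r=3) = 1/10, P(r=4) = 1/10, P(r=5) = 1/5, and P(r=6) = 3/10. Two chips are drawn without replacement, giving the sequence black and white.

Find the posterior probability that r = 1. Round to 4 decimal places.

0.2250

The likelihood of the observed sequence under each hypothesis: P(data | r = 1) = (6/7)(1/6) = 1/7; P(data | r = 3) = (4/7)(3/6) = 2/7; P(data | r = 4) = (3/7)(4/6) = 2/7; P(data | r = 5) = (2/7)(5/6) = 5/21; P(data | r = 6) = (1/7)(6/6) = 1/7.
The prior-weighted likelihoods are 3/10 · 1/7 = 3/70, 1/10 · 2/7 = 1/35, 1/10 · 2/7 = 1/35, 1/5 · 5/21 = 1/21, 3/10 · 1/7 = 3/70; summing to 4/21.
By Bayes' rule, P(r = 1 | data) = (3/70) / (4/21) = 9/40.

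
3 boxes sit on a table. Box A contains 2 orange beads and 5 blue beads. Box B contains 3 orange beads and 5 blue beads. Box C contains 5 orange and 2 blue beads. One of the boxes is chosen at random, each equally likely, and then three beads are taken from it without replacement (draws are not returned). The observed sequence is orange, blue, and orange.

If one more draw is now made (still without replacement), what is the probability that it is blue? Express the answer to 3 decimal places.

Compute the likelihood of the observed sequence for each case: P(data | box A) = (2/7)(5/6)(1/5) = 1/21; P(data | box B) = (3/8)(5/7)(2/6) = 5/56; P(data | box C) = (5/7)(2/6)(4/5) = 4/21.
Weighting by the prior gives 1/3 · 1/21 = 1/63, 1/3 · 5/56 = 5/168, 1/3 · 4/21 = 4/63; these sum to 55/504.
Normalising, the posterior is P(box A | data) = 8/55, P(box B | data) = 3/11, P(box C | data) = 32/55.
Averaging over the posterior, P(blue next | data) = (1)(8/55) + (4/5)(3/11) + (1/4)(32/55) = 28/55.

0.509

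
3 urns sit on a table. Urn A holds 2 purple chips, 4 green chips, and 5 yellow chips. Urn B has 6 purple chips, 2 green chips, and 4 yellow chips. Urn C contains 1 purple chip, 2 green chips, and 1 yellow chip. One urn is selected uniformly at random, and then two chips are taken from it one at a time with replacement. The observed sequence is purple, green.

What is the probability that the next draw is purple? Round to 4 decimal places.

0.3095

Under each hypothesis, the probability of the observed sequence is: P(data | urn A) = (2/11)(4/11) = 0.066116; P(data | urn B) = (6/12)(2/12) = 0.083333; P(data | urn C) = (1/4)(2/4) = 0.125.
Multiplying each by its prior: 1/3 · 0.066116 = 0.022039, 1/3 · 0.083333 = 0.027778, 1/3 · 0.125 = 0.041667; these sum to 0.091483.
Dividing through by the total gives posterior P(urn A | data) = 0.2409, P(urn B | data) = 0.30364, P(urn C | data) = 0.45546.
Averaging over the posterior, P(purple next | data) = (2/11)(0.2409) + (1/2)(0.30364) + (1/4)(0.45546) = 0.30948.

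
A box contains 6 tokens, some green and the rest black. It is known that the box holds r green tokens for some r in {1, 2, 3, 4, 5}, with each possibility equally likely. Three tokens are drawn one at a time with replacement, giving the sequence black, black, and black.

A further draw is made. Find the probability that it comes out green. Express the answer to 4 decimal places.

0.2748

For each hypothesis, P(data | H) works out to: P(data | r = 1) = (5/6)(5/6)(5/6) = 0.5787; P(data | r = 2) = (4/6)(4/6)(4/6) = 0.2963; P(data | r = 3) = (3/6)(3/6)(3/6) = 0.125; P(data | r = 4) = (2/6)(2/6)(2/6) = 0.037037; P(data | r = 5) = (1/6)(1/6)(1/6) = 0.0046296.
The prior-weighted likelihoods are 1/5 · 0.5787 = 0.11574, 1/5 · 0.2963 = 0.059259, 1/5 · 0.125 = 0.025, 1/5 · 0.037037 = 0.0074074, 1/5 · 0.0046296 = 0.00092593; summing to 0.20833.
The posterior is then P(r = 1 | data) = 0.55556, P(r = 2 | data) = 0.28444, P(r = 3 | data) = 0.12, P(r = 4 | data) = 0.035556, P(r = 5 | data) = 0.0044444.
The predictive probability is P(green next | data) = (1/6)(0.55556) + (1/3)(0.28444) + (1/2)(0.12) + (2/3)(0.035556) + (5/6)(0.0044444) = 0.27481.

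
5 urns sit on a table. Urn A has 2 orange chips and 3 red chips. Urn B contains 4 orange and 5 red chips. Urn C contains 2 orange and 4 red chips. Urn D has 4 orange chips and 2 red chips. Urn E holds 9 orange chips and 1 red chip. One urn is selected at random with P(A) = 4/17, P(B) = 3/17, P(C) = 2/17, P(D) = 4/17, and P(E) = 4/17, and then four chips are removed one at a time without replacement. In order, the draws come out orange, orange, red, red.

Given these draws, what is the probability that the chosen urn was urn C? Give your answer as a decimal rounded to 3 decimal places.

For each hypothesis, P(data | H) works out to: P(data | urn A) = (2/5)(1/4)(3/3)(2/2) = 0.1; P(data | urn B) = (4/9)(3/8)(5/7)(4/6) = 0.079365; P(data | urn C) = (2/6)(1/5)(4/4)(3/3) = 0.066667; P(data | urn D) = (4/6)(3/5)(2/4)(1/3) = 0.066667; P(data | urn E) = (9/10)(8/9)(1/8)(0/7) = 0.
Multiplying each by its prior: 4/17 · 0.1 = 0.023529, 3/17 · 0.079365 = 0.014006, 2/17 · 0.066667 = 0.0078431, 4/17 · 0.066667 = 0.015686, 4/17 · 0 = 0; summing to 0.061064.
Therefore the posterior P(urn C | data) = (0.0078431) / (0.061064) = 0.12844.

0.128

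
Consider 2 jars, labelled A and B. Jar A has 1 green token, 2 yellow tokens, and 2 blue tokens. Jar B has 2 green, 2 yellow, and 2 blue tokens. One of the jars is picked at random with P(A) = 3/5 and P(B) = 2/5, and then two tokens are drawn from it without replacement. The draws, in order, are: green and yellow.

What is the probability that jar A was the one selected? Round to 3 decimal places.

0.529

The likelihood of the observed sequence under each hypothesis: P(data | jar A) = (1/5)(2/4) = 1/10; P(data | jar B) = (2/6)(2/5) = 2/15.
Weighting by the prior gives 3/5 · 1/10 = 3/50, 2/5 · 2/15 = 4/75; these sum to 17/150.
By Bayes' rule, P(jar A | data) = (3/50) / (17/150) = 9/17.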